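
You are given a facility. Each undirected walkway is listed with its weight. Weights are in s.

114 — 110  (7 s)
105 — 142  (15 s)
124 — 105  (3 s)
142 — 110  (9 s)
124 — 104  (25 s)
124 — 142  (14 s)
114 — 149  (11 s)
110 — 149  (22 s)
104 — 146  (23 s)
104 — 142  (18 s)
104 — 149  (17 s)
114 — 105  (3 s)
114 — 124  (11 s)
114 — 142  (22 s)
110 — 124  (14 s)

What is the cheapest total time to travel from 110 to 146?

50 s

Compare a few routes:
110–142–104–146: 9+18+23 = 50
110–114–149–104–146: 7+11+17+23 = 58
110–149–104–146: 22+17+23 = 62
110–114–105–124–104–146: 7+3+3+25+23 = 61
The minimum is 50 s via 110–142–104–146.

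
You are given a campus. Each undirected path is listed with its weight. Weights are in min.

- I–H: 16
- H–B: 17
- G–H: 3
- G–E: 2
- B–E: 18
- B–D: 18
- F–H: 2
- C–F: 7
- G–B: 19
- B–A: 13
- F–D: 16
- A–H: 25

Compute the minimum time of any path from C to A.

34 min

Running Dijkstra from C:
C: 0
F: 7  (via C)
H: 9  (via F)
G: 12  (via H)
E: 14  (via G)
D: 23  (via F)
I: 25  (via H)
B: 26  (via H)
A: 34  (via H)
Shortest route: C → F → H → A = 34 min.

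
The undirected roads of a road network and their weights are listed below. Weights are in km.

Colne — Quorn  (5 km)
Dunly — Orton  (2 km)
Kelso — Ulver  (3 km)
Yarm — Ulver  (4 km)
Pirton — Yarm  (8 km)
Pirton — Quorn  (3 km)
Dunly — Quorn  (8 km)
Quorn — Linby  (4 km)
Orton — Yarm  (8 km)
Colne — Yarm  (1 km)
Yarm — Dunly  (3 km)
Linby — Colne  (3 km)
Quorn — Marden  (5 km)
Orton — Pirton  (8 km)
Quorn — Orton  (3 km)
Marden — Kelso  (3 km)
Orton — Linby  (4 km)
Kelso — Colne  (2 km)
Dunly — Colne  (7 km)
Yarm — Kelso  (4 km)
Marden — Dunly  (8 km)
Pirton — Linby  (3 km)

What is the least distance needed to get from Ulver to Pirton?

11 km

Candidate routes:
Ulver - Yarm - Pirton: 4+8 = 12
Ulver - Kelso - Colne - Linby - Pirton: 3+2+3+3 = 11
The minimum is 11 km via Ulver - Kelso - Colne - Linby - Pirton.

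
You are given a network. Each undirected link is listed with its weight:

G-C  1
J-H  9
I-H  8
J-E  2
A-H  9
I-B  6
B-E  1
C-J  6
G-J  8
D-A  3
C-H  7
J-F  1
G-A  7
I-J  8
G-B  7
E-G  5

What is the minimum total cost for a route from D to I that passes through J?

Shortest D→J: D → A → G → C → J = 17
Best J to I: J → I costing 8
Total via J: 17 + 8 = 25.

25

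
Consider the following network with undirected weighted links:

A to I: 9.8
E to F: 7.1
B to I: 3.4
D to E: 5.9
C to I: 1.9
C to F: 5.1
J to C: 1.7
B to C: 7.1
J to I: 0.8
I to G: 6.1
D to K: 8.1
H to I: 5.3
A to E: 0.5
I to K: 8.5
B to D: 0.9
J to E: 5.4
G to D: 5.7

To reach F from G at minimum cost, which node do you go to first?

Compare a few routes:
G → I → J → C → F: 6.1+0.8+1.7+5.1 = 13.7
G → I → C → F: 6.1+1.9+5.1 = 13.1
The minimum is 13.1 via G → I → C → F.
So from G the first move is to I.

I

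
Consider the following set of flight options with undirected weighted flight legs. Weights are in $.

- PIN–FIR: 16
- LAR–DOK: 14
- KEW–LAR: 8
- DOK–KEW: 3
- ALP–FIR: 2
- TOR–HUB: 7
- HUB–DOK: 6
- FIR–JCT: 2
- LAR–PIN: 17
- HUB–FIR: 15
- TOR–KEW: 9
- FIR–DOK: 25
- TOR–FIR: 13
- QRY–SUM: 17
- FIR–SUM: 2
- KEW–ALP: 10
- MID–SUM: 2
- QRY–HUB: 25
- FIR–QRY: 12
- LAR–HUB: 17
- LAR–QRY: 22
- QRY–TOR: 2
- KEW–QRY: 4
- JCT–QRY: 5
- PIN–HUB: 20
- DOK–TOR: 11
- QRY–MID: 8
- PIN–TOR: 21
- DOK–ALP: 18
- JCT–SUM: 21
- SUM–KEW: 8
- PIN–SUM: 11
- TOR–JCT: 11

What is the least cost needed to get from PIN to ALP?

Settle nodes by increasing distance from PIN:
PIN: 0
SUM: 11  (via PIN)
MID: 13  (via SUM)
FIR: 13  (via SUM)
JCT: 15  (via FIR)
ALP: 15  (via FIR)
Shortest route: PIN → SUM → FIR → ALP = $15.

$15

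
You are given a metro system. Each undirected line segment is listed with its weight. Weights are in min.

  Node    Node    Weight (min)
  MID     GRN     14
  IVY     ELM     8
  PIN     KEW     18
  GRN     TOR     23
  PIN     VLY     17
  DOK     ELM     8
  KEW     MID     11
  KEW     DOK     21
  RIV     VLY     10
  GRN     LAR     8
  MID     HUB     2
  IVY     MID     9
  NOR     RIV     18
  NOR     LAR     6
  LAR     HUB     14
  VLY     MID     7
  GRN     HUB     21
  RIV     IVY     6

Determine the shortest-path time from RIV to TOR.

52 min

Candidate routes:
RIV–VLY–MID–GRN–TOR: 10+7+14+23 = 54
RIV–NOR–LAR–GRN–TOR: 18+6+8+23 = 55
RIV–IVY–MID–HUB–GRN–TOR: 6+9+2+21+23 = 61
RIV–IVY–MID–GRN–TOR: 6+9+14+23 = 52
Cheapest is RIV–IVY–MID–GRN–TOR at 52 min.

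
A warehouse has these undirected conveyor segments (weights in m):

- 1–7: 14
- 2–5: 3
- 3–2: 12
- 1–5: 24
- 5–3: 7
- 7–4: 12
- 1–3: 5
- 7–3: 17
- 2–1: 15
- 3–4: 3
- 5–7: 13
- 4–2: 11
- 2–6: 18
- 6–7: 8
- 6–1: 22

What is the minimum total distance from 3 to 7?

15 m

Settle nodes by increasing distance from 3:
3: 0
4: 3  (via 3)
1: 5  (via 3)
5: 7  (via 3)
2: 10  (via 5)
7: 15  (via 4)
Shortest route: 3 → 4 → 7 = 15 m.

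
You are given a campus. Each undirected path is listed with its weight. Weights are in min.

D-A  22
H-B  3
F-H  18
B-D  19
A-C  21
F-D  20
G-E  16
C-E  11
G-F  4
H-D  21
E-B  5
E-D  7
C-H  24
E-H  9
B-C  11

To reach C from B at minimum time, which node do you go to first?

C

Compare a few routes:
B → C: 11 = 11
B → E → C: 5+11 = 16
B → H → C: 3+24 = 27
B → H → E → C: 3+9+11 = 23
The minimum is 11 min via B → C.
So from B the first move is to C.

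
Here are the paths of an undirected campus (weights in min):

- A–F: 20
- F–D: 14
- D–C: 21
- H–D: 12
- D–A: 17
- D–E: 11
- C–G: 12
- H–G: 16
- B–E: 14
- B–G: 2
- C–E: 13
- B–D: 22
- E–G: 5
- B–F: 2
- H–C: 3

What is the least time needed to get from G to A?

24 min

Candidate routes:
G - B - F - A: 2+2+20 = 24
G - E - D - A: 5+11+17 = 33
G - B - D - A: 2+22+17 = 41
G - B - F - D - A: 2+2+14+17 = 35
Cheapest is G - B - F - A at 24 min.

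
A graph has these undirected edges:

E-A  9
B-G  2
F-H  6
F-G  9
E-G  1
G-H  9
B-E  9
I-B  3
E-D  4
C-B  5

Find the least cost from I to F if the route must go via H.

Shortest I→H: I–B–G–H = 14
Shortest H→F: H–F = 6
Total via H: 14 + 6 = 20.

20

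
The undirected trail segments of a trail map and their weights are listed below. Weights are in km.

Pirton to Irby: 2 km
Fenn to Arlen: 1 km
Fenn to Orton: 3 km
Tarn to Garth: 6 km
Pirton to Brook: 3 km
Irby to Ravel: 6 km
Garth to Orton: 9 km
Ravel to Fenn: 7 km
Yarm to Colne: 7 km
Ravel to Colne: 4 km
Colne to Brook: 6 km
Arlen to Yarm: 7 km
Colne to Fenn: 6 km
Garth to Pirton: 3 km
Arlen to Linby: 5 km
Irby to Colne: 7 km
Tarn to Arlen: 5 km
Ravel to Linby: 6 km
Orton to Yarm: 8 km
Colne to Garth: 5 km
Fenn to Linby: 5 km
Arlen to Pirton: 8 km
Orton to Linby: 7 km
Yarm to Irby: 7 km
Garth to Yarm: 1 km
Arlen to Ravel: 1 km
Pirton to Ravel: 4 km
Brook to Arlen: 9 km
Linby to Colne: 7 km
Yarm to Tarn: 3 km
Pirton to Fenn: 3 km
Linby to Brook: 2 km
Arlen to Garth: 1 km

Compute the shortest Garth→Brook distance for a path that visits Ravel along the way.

9 km

Shortest Garth→Ravel: Garth → Arlen → Ravel = 2
Shortest Ravel→Brook: Ravel → Pirton → Brook = 7
Total via Ravel: 2 + 7 = 9 km.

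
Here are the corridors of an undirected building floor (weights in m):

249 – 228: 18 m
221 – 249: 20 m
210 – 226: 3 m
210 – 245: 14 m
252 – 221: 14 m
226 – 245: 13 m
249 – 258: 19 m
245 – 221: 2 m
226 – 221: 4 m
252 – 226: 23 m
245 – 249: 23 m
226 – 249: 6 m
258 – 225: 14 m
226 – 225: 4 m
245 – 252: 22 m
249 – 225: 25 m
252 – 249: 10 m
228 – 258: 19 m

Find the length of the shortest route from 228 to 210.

27 m

Running Dijkstra from 228:
228: 0
249: 18  (via 228)
258: 19  (via 228)
226: 24  (via 249)
210: 27  (via 226)
Shortest route: 228–249–226–210 = 27 m.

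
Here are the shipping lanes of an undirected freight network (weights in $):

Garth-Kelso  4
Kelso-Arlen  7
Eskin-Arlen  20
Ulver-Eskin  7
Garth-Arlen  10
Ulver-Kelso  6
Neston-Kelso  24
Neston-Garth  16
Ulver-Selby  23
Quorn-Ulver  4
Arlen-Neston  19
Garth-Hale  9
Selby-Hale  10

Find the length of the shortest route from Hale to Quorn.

$23

Shortest distances from Hale:
Hale: 0
Garth: 9  (via Hale)
Selby: 10  (via Hale)
Kelso: 13  (via Garth)
Ulver: 19  (via Kelso)
Arlen: 19  (via Garth)
Quorn: 23  (via Ulver)
Shortest route: Hale–Garth–Kelso–Ulver–Quorn = $23.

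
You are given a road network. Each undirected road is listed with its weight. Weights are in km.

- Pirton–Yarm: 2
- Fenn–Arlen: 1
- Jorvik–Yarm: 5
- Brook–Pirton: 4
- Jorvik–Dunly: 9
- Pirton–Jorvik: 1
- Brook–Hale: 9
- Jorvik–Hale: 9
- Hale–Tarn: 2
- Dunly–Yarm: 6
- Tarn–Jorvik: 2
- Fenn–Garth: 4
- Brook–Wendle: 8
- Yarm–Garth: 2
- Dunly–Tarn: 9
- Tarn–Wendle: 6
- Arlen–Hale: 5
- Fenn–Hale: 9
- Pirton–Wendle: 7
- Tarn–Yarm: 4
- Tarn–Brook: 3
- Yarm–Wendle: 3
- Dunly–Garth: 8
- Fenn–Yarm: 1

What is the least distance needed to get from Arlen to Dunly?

8 km

Running Dijkstra from Arlen:
Arlen: 0
Fenn: 1  (via Arlen)
Yarm: 2  (via Fenn)
Garth: 4  (via Yarm)
Pirton: 4  (via Yarm)
Jorvik: 5  (via Pirton)
Wendle: 5  (via Yarm)
Hale: 5  (via Arlen)
Tarn: 6  (via Yarm)
Dunly: 8  (via Yarm)
Shortest route: Arlen → Fenn → Yarm → Dunly = 8 km.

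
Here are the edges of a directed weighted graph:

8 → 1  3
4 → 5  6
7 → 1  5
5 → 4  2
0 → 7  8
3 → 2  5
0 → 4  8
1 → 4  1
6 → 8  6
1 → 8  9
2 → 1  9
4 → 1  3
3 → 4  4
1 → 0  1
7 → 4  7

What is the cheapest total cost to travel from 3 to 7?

16

Compare a few routes:
3 - 2 - 1 - 0 - 7: 5+9+1+8 = 23
3 - 4 - 1 - 0 - 7: 4+3+1+8 = 16
Cheapest is 3 - 4 - 1 - 0 - 7 at 16.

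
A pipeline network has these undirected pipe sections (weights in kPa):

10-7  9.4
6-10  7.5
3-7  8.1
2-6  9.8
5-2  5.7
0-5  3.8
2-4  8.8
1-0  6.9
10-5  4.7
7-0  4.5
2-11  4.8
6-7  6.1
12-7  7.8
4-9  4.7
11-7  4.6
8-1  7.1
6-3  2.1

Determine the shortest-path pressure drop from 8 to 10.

22.5 kPa

Shortest distances from 8:
8: 0
1: 7.1  (via 8)
0: 14  (via 1)
5: 17.8  (via 0)
7: 18.5  (via 0)
10: 22.5  (via 5)
Shortest route: 8–1–0–5–10 = 22.5 kPa.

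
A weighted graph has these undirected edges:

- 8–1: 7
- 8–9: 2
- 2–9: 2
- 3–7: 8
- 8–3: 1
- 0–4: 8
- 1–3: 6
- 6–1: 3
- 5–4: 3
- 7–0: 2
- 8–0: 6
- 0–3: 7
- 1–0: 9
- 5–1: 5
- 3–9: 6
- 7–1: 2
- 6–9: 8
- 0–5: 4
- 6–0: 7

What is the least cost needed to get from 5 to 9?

Running Dijkstra from 5:
5: 0
4: 3  (via 5)
0: 4  (via 5)
1: 5  (via 5)
7: 6  (via 0)
6: 8  (via 1)
8: 10  (via 0)
3: 11  (via 0)
9: 12  (via 8)
Shortest route: 5–0–8–9 = 12.

12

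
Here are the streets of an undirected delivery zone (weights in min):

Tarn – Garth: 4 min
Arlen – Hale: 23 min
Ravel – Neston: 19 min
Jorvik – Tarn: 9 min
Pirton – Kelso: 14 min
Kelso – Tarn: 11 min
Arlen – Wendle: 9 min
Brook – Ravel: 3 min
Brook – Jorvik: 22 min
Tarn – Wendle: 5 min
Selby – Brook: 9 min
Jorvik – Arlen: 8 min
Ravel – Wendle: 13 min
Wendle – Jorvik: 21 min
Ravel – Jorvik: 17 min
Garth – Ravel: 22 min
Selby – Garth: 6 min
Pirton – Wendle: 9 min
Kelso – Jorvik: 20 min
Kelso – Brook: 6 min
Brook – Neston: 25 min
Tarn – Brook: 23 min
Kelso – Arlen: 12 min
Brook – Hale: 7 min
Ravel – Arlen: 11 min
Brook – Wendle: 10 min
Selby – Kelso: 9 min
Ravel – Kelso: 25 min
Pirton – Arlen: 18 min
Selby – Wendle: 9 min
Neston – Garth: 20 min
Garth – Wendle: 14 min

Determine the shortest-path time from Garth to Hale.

Shortest distances from Garth:
Garth: 0
Tarn: 4  (via Garth)
Selby: 6  (via Garth)
Wendle: 9  (via Tarn)
Jorvik: 13  (via Tarn)
Kelso: 15  (via Tarn)
Brook: 15  (via Selby)
Pirton: 18  (via Wendle)
Arlen: 18  (via Wendle)
Ravel: 18  (via Brook)
Neston: 20  (via Garth)
Hale: 22  (via Brook)
Shortest route: Garth–Selby–Brook–Hale = 22 min.

22 min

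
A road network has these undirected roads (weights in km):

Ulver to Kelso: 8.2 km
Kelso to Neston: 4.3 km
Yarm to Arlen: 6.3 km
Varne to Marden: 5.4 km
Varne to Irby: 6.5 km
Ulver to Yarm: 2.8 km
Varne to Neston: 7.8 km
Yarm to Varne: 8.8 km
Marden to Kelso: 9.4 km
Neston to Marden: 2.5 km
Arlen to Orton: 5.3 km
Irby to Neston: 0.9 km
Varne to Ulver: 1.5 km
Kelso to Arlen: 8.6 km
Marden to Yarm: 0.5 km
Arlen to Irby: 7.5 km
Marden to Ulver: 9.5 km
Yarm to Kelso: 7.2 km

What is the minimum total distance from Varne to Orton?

15.9 km

Compare a few routes:
Varne - Irby - Arlen - Orton: 6.5+7.5+5.3 = 19.3
Varne - Marden - Yarm - Arlen - Orton: 5.4+0.5+6.3+5.3 = 17.5
Varne - Yarm - Arlen - Orton: 8.8+6.3+5.3 = 20.4
Varne - Ulver - Yarm - Arlen - Orton: 1.5+2.8+6.3+5.3 = 15.9
The minimum is 15.9 km via Varne - Ulver - Yarm - Arlen - Orton.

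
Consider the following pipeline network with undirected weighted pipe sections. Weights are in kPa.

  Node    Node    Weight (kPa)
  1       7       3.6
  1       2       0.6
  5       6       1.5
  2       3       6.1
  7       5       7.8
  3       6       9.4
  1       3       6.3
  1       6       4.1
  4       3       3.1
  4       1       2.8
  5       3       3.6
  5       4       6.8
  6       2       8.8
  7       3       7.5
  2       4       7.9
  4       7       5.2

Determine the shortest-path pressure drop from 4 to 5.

6.7 kPa

Running Dijkstra from 4:
4: 0
1: 2.8  (via 4)
3: 3.1  (via 4)
2: 3.4  (via 1)
7: 5.2  (via 4)
5: 6.7  (via 3)
Shortest route: 4 → 3 → 5 = 6.7 kPa.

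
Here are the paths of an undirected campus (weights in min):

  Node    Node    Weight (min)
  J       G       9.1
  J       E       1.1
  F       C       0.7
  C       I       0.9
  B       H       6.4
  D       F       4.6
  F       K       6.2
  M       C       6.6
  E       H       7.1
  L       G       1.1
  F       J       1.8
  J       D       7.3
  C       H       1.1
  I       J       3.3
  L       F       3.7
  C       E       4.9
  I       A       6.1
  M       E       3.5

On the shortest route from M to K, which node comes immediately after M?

Candidate routes:
M–C–F–K: 6.6+0.7+6.2 = 13.5
M–E–J–F–K: 3.5+1.1+1.8+6.2 = 12.6
The minimum is 12.6 min via M–E–J–F–K.
So from M the first move is to E.

E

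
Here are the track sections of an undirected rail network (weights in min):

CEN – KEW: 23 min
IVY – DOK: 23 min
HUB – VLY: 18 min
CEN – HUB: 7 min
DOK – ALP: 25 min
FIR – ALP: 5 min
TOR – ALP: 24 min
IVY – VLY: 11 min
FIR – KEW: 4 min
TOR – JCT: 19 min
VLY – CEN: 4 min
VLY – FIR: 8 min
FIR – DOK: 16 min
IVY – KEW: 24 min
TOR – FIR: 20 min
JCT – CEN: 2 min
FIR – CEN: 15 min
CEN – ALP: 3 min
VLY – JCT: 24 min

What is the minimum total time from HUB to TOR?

Settle nodes by increasing distance from HUB:
HUB: 0
CEN: 7  (via HUB)
JCT: 9  (via CEN)
ALP: 10  (via CEN)
VLY: 11  (via CEN)
FIR: 15  (via ALP)
KEW: 19  (via FIR)
IVY: 22  (via VLY)
TOR: 28  (via JCT)
Shortest route: HUB → CEN → JCT → TOR = 28 min.

28 min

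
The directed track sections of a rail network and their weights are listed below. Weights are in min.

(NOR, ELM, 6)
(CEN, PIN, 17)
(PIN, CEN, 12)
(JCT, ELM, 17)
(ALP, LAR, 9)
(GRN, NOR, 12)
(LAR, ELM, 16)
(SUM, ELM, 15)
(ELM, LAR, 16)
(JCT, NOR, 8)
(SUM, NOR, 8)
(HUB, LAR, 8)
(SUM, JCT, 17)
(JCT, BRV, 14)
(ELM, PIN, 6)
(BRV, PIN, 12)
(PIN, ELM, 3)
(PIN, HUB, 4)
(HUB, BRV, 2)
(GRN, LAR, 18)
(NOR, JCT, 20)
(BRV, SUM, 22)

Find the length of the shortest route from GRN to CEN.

Running Dijkstra from GRN:
GRN: 0
NOR: 12  (via GRN)
ELM: 18  (via NOR)
LAR: 18  (via GRN)
PIN: 24  (via ELM)
HUB: 28  (via PIN)
BRV: 30  (via HUB)
JCT: 32  (via NOR)
CEN: 36  (via PIN)
Shortest route: GRN–NOR–ELM–PIN–CEN = 36 min.

36 min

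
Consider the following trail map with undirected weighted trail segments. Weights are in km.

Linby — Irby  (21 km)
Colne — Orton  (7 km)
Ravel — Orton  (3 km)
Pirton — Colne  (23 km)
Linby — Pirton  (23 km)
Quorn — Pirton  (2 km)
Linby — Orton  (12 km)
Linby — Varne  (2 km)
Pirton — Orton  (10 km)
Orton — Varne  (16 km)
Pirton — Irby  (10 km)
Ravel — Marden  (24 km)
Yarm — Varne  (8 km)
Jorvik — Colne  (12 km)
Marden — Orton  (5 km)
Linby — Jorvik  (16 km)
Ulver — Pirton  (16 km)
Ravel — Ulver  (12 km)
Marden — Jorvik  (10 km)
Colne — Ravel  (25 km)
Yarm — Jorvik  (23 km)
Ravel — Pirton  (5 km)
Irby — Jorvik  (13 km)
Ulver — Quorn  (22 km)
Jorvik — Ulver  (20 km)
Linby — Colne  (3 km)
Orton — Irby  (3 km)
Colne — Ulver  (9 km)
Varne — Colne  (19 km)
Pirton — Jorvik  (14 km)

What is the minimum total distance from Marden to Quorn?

Compare a few routes:
Marden–Orton–Pirton–Quorn: 5+10+2 = 17
Marden–Orton–Ravel–Pirton–Quorn: 5+3+5+2 = 15
Cheapest is Marden–Orton–Ravel–Pirton–Quorn at 15 km.

15 km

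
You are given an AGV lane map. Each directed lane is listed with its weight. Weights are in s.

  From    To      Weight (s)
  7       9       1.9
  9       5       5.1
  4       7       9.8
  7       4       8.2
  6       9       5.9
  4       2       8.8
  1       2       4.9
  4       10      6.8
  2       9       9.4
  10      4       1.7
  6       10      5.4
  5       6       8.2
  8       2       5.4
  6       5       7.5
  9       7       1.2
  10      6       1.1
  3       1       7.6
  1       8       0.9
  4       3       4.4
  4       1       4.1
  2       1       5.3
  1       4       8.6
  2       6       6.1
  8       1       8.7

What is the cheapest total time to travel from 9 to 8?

14.4 s

Candidate routes:
9 - 7 - 4 - 2 - 1 - 8: 1.2+8.2+8.8+5.3+0.9 = 24.4
9 - 7 - 4 - 3 - 1 - 8: 1.2+8.2+4.4+7.6+0.9 = 22.3
9 - 7 - 4 - 1 - 8: 1.2+8.2+4.1+0.9 = 14.4
The minimum is 14.4 s via 9 - 7 - 4 - 1 - 8.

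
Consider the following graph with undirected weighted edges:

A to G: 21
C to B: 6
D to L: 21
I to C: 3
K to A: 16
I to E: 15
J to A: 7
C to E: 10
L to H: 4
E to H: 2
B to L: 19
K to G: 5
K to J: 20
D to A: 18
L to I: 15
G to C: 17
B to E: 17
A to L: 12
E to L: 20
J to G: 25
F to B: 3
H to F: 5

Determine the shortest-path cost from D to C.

Shortest distances from D:
D: 0
A: 18  (via D)
L: 21  (via D)
H: 25  (via L)
J: 25  (via A)
E: 27  (via H)
F: 30  (via H)
B: 33  (via F)
K: 34  (via A)
I: 36  (via L)
C: 37  (via E)
Shortest route: D–L–H–E–C = 37.

37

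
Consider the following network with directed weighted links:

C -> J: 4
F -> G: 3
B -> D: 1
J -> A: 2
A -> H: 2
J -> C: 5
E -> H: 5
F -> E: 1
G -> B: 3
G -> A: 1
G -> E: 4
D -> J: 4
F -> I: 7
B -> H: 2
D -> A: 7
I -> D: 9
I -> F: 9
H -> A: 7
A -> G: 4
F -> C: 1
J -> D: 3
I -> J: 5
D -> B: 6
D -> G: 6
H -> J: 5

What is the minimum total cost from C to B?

13

Enumerating some paths:
C → J → D → G → B: 4+3+6+3 = 16
C → J → D → B: 4+3+6 = 13
C → J → D → A → G → B: 4+3+7+4+3 = 21
The minimum is 13 via C → J → D → B.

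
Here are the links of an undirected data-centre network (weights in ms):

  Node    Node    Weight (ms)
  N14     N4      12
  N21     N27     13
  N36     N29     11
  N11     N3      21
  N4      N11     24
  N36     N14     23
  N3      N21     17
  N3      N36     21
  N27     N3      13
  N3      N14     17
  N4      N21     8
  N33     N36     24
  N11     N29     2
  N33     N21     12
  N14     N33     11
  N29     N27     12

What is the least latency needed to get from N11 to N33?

37 ms

Shortest distances from N11:
N11: 0
N29: 2  (via N11)
N36: 13  (via N29)
N27: 14  (via N29)
N3: 21  (via N11)
N4: 24  (via N11)
N21: 27  (via N27)
N14: 36  (via N36)
N33: 37  (via N36)
Shortest route: N11–N29–N36–N33 = 37 ms.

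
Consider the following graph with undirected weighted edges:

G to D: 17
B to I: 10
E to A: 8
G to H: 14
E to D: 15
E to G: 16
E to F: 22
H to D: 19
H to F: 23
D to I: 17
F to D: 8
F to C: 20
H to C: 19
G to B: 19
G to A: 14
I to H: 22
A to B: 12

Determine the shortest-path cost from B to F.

Enumerating some paths:
B–I–D–F: 10+17+8 = 35
B–A–E–D–F: 12+8+15+8 = 43
B–A–E–F: 12+8+22 = 42
Cheapest is B–I–D–F at 35.

35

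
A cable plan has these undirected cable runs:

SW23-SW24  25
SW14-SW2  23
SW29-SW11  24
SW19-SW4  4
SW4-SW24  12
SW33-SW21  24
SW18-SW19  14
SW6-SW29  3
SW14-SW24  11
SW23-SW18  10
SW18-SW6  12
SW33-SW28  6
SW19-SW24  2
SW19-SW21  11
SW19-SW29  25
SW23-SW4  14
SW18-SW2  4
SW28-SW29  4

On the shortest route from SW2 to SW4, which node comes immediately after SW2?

Compare a few routes:
SW2–SW18–SW19–SW4: 4+14+4 = 22
SW2–SW18–SW23–SW4: 4+10+14 = 28
SW2–SW14–SW24–SW19–SW4: 23+11+2+4 = 40
SW2–SW18–SW19–SW24–SW4: 4+14+2+12 = 32
Cheapest is SW2–SW18–SW19–SW4 at 22.
So from SW2 the first move is to SW18.

SW18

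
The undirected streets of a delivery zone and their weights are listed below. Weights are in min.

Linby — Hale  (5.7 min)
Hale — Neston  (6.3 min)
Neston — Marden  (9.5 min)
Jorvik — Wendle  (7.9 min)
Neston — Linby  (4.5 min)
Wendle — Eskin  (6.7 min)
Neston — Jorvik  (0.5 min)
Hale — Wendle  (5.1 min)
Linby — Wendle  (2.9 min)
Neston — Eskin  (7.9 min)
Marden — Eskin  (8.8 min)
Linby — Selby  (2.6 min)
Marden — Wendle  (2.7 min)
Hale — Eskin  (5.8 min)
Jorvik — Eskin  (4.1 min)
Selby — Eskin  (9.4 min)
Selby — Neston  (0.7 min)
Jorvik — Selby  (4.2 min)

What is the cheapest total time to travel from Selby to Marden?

Shortest distances from Selby:
Selby: 0
Neston: 0.7  (via Selby)
Jorvik: 1.2  (via Neston)
Linby: 2.6  (via Selby)
Eskin: 5.3  (via Jorvik)
Wendle: 5.5  (via Linby)
Hale: 7  (via Neston)
Marden: 8.2  (via Wendle)
Shortest route: Selby–Linby–Wendle–Marden = 8.2 min.

8.2 min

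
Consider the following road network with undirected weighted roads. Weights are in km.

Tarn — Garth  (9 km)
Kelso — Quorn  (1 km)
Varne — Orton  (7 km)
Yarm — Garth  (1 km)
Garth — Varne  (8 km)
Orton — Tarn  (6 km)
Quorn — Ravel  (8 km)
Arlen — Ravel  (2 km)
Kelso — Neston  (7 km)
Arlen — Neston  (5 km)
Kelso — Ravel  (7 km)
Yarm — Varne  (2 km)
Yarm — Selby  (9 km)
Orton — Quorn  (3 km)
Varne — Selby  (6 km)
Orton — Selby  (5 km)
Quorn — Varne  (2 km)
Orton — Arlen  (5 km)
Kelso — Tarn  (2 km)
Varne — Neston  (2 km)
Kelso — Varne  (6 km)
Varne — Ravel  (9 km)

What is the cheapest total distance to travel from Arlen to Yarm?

Settle nodes by increasing distance from Arlen:
Arlen: 0
Ravel: 2  (via Arlen)
Orton: 5  (via Arlen)
Neston: 5  (via Arlen)
Varne: 7  (via Neston)
Quorn: 8  (via Orton)
Kelso: 9  (via Ravel)
Yarm: 9  (via Varne)
Shortest route: Arlen–Neston–Varne–Yarm = 9 km.

9 km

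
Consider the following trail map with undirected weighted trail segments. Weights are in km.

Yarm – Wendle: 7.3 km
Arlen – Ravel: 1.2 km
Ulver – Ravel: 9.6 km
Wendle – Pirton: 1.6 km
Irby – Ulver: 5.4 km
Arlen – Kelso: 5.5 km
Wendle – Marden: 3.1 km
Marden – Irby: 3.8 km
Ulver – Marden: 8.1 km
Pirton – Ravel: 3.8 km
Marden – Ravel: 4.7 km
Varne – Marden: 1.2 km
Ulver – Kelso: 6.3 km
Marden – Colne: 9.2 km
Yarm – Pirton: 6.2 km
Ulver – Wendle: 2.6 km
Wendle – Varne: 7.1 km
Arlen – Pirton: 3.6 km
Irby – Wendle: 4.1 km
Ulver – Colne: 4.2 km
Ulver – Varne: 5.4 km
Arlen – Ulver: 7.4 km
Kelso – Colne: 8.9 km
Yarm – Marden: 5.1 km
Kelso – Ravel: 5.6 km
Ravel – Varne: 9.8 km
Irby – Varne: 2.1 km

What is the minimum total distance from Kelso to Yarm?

Candidate routes:
Kelso - Ravel - Marden - Yarm: 5.6+4.7+5.1 = 15.4
Kelso - Ravel - Pirton - Yarm: 5.6+3.8+6.2 = 15.6
Kelso - Arlen - Pirton - Yarm: 5.5+3.6+6.2 = 15.3
The minimum is 15.3 km via Kelso - Arlen - Pirton - Yarm.

15.3 km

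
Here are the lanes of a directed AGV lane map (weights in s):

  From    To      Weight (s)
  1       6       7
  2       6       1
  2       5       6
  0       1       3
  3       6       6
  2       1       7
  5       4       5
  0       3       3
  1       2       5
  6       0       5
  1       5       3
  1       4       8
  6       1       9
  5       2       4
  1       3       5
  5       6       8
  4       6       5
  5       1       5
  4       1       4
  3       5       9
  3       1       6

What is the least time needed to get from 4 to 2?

9 s

Settle nodes by increasing distance from 4:
4: 0
1: 4  (via 4)
6: 5  (via 4)
5: 7  (via 1)
2: 9  (via 1)
Shortest route: 4–1–2 = 9 s.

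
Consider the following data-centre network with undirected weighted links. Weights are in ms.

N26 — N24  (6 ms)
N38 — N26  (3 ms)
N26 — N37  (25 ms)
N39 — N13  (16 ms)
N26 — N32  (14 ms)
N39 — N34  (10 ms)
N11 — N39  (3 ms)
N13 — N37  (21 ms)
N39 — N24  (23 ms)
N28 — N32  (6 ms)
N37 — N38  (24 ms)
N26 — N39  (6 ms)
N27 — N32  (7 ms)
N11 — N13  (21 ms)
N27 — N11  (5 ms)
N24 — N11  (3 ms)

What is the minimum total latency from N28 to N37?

45 ms

Running Dijkstra from N28:
N28: 0
N32: 6  (via N28)
N27: 13  (via N32)
N11: 18  (via N27)
N26: 20  (via N32)
N24: 21  (via N11)
N39: 21  (via N11)
N38: 23  (via N26)
N34: 31  (via N39)
N13: 37  (via N39)
N37: 45  (via N26)
Shortest route: N28 → N32 → N26 → N37 = 45 ms.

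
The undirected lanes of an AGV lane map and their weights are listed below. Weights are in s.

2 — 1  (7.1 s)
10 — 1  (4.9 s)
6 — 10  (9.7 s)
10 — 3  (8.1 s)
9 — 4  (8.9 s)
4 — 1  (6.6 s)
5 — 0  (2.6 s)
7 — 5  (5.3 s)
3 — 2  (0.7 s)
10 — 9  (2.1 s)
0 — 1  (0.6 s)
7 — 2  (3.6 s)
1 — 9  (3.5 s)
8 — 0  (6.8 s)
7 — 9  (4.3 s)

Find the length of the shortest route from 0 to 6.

15.2 s

Compare a few routes:
0 → 1 → 10 → 6: 0.6+4.9+9.7 = 15.2
0 → 5 → 7 → 9 → 10 → 6: 2.6+5.3+4.3+2.1+9.7 = 24
0 → 1 → 9 → 10 → 6: 0.6+3.5+2.1+9.7 = 15.9
The minimum is 15.2 s via 0 → 1 → 10 → 6.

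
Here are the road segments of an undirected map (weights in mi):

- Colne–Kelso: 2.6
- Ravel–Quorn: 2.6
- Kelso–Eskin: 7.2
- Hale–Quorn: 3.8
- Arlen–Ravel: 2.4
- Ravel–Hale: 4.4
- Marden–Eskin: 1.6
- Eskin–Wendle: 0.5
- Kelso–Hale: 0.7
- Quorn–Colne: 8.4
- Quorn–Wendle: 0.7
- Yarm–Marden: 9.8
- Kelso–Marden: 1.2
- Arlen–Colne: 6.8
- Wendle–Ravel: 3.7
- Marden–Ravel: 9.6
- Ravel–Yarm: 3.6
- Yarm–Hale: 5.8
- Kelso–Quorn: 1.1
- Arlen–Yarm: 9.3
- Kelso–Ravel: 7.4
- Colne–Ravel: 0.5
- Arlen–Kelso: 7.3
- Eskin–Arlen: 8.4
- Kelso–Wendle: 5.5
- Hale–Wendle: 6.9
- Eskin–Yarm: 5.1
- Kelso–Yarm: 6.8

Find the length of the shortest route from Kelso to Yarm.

6.5 mi

Candidate routes:
Kelso–Hale–Yarm: 0.7+5.8 = 6.5
Kelso–Colne–Ravel–Yarm: 2.6+0.5+3.6 = 6.7
Kelso–Yarm: 6.8 = 6.8
The minimum is 6.5 mi via Kelso–Hale–Yarm.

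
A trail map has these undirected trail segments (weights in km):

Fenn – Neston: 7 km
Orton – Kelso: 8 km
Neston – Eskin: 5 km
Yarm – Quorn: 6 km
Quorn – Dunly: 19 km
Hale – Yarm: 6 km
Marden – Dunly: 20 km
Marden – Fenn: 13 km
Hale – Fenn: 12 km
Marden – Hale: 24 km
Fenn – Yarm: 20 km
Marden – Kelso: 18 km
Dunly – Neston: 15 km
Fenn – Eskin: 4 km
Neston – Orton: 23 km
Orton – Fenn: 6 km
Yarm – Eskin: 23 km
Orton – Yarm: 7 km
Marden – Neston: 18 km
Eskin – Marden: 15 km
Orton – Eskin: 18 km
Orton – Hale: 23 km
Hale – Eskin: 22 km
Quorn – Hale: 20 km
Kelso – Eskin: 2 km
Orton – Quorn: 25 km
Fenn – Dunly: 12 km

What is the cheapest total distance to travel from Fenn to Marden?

Compare a few routes:
Fenn–Marden: 13 = 13
Fenn–Eskin–Marden: 4+15 = 19
The minimum is 13 km via Fenn–Marden.

13 km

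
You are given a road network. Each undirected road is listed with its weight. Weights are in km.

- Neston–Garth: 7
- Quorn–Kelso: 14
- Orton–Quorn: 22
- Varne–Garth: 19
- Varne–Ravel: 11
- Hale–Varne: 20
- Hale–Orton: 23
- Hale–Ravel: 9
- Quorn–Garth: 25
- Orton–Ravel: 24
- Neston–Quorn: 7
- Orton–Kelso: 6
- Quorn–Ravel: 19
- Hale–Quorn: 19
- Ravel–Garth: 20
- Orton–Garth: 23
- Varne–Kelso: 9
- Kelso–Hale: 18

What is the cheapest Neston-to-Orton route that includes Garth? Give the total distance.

Shortest Neston→Garth: Neston–Garth = 7
Shortest Garth→Orton: Garth–Orton = 23
Total via Garth: 7 + 23 = 30 km.

30 km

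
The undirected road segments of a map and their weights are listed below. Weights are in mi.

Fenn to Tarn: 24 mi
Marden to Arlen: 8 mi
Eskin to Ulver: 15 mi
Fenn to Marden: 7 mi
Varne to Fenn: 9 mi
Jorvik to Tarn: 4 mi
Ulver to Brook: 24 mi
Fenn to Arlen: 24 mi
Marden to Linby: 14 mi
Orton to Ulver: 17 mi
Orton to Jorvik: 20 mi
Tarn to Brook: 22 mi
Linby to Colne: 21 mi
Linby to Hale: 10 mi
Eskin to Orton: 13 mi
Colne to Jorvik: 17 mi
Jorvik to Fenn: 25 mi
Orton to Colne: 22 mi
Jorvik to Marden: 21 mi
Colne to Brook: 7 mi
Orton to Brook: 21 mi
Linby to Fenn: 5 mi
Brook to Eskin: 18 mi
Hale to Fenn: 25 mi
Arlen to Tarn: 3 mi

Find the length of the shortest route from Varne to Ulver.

66 mi

Candidate routes:
Varne–Fenn–Jorvik–Orton–Ulver: 9+25+20+17 = 71
Varne–Fenn–Marden–Arlen–Tarn–Brook–Ulver: 9+7+8+3+22+24 = 73
Varne–Fenn–Marden–Arlen–Tarn–Jorvik–Orton–Ulver: 9+7+8+3+4+20+17 = 68
Varne–Fenn–Linby–Colne–Brook–Ulver: 9+5+21+7+24 = 66
The minimum is 66 mi via Varne–Fenn–Linby–Colne–Brook–Ulver.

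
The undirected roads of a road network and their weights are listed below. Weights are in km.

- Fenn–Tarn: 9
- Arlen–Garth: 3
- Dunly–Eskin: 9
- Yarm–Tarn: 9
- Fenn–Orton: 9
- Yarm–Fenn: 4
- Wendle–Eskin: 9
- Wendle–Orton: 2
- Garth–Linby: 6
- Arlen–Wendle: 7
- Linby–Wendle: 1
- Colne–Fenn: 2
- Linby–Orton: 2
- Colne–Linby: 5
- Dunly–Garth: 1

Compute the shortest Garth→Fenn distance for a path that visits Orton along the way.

Shortest Garth→Orton: Garth–Linby–Orton = 8
Shortest Orton→Fenn: Orton–Fenn = 9
Total via Orton: 8 + 9 = 17 km.

17 km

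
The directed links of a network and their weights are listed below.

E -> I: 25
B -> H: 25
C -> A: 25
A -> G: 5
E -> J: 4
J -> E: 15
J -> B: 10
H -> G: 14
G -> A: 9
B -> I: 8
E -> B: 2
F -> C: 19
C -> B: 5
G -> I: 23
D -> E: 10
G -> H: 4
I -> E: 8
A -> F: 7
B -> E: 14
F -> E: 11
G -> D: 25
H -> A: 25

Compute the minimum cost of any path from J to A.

Running Dijkstra from J:
J: 0
B: 10  (via J)
E: 15  (via J)
I: 18  (via B)
H: 35  (via B)
G: 49  (via H)
A: 58  (via G)
Shortest route: J → B → H → G → A = 58.

58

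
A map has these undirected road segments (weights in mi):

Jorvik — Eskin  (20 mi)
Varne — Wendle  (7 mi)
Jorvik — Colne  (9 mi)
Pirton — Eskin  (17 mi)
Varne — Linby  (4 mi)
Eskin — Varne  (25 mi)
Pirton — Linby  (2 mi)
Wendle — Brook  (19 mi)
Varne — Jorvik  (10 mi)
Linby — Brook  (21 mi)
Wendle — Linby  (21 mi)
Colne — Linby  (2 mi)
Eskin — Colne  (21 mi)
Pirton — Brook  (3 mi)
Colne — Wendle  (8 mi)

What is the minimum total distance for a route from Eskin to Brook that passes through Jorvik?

36 mi

Shortest Eskin→Jorvik: Eskin → Jorvik = 20
Shortest Jorvik→Brook: Jorvik → Colne → Linby → Pirton → Brook = 16
Total via Jorvik: 20 + 16 = 36 mi.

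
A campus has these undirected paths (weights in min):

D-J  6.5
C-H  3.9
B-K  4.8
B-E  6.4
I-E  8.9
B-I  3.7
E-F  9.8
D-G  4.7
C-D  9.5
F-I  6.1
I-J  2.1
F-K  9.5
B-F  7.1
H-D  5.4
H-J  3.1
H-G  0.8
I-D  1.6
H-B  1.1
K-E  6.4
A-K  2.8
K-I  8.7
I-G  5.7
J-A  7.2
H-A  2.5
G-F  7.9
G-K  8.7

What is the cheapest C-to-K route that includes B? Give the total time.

Best C to B: C → H → B costing 5
Shortest B→K: B → K = 4.8
Total via B: 5 + 4.8 = 9.8 min.

9.8 min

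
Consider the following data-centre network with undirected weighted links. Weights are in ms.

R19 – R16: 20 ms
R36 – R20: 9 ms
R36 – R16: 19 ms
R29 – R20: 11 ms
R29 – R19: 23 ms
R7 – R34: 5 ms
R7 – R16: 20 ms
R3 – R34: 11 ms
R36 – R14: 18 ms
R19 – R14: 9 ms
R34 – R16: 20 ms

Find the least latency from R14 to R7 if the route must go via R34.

54 ms

Best R14 to R34: R14–R19–R16–R34 costing 49
Shortest R34→R7: R34–R7 = 5
Total via R34: 49 + 5 = 54 ms.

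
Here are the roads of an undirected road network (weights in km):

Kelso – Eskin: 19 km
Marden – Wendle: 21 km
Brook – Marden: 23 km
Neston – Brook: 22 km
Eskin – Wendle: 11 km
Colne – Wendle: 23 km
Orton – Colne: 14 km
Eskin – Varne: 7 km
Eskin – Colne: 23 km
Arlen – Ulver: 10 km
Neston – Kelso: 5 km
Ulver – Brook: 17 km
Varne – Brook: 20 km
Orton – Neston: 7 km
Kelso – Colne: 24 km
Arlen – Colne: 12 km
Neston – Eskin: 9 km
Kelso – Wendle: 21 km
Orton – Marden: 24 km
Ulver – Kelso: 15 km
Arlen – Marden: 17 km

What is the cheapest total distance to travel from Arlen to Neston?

30 km

Compare a few routes:
Arlen → Colne → Eskin → Neston: 12+23+9 = 44
Arlen → Colne → Orton → Neston: 12+14+7 = 33
Arlen → Colne → Kelso → Neston: 12+24+5 = 41
Arlen → Ulver → Kelso → Neston: 10+15+5 = 30
The minimum is 30 km via Arlen → Ulver → Kelso → Neston.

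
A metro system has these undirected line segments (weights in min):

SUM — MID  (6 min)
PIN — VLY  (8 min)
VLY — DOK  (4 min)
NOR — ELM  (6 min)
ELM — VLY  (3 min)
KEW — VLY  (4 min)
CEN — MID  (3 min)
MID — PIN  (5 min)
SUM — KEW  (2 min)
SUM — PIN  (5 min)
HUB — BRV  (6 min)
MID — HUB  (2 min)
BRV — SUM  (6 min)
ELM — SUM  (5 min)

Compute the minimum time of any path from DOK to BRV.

Shortest distances from DOK:
DOK: 0
VLY: 4  (via DOK)
ELM: 7  (via VLY)
KEW: 8  (via VLY)
SUM: 10  (via KEW)
PIN: 12  (via VLY)
NOR: 13  (via ELM)
MID: 16  (via SUM)
BRV: 16  (via SUM)
Shortest route: DOK → VLY → KEW → SUM → BRV = 16 min.

16 min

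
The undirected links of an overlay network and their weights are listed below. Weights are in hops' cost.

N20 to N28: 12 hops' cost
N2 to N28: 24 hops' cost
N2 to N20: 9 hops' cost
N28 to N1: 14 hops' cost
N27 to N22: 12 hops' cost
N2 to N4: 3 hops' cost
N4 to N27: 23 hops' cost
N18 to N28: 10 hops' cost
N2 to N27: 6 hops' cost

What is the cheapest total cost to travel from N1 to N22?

Compare a few routes:
N1 - N28 - N20 - N2 - N27 - N22: 14+12+9+6+12 = 53
N1 - N28 - N20 - N2 - N4 - N27 - N22: 14+12+9+3+23+12 = 73
N1 - N28 - N2 - N27 - N22: 14+24+6+12 = 56
The minimum is 53 hops' cost via N1 - N28 - N20 - N2 - N27 - N22.

53 hops' cost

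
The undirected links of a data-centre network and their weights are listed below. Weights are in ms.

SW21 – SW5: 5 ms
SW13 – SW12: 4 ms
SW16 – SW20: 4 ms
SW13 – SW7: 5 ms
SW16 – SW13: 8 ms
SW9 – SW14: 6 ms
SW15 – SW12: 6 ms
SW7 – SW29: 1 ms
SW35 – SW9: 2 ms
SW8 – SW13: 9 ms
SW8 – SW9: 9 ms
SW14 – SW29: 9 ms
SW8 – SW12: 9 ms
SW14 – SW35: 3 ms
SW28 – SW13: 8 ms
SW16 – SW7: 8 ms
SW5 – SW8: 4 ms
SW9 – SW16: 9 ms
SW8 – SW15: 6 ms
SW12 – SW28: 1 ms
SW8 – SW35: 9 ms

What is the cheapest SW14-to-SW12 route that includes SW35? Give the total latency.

21 ms

Shortest SW14→SW35: SW14 → SW35 = 3
Shortest SW35→SW12: SW35 → SW8 → SW12 = 18
Total via SW35: 3 + 18 = 21 ms.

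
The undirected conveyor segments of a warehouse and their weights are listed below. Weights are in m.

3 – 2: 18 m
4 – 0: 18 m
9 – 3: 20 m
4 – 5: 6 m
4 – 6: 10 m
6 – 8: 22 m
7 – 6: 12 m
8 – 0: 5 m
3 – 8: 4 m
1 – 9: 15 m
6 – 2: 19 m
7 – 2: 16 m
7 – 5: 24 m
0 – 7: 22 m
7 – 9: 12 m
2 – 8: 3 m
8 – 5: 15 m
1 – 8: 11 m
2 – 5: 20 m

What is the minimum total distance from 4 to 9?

34 m

Enumerating some paths:
4 - 5 - 7 - 9: 6+24+12 = 42
4 - 5 - 8 - 3 - 9: 6+15+4+20 = 45
4 - 6 - 7 - 9: 10+12+12 = 34
The minimum is 34 m via 4 - 6 - 7 - 9.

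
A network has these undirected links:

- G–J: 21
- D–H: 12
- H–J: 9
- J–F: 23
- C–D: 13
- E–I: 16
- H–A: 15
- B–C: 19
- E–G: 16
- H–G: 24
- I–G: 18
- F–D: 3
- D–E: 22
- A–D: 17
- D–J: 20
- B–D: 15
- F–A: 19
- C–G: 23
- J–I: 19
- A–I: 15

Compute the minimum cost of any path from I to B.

47

Compare a few routes:
I - E - D - B: 16+22+15 = 53
I - A - D - B: 15+17+15 = 47
I - A - F - D - B: 15+19+3+15 = 52
I - J - D - B: 19+20+15 = 54
The minimum is 47 via I - A - D - B.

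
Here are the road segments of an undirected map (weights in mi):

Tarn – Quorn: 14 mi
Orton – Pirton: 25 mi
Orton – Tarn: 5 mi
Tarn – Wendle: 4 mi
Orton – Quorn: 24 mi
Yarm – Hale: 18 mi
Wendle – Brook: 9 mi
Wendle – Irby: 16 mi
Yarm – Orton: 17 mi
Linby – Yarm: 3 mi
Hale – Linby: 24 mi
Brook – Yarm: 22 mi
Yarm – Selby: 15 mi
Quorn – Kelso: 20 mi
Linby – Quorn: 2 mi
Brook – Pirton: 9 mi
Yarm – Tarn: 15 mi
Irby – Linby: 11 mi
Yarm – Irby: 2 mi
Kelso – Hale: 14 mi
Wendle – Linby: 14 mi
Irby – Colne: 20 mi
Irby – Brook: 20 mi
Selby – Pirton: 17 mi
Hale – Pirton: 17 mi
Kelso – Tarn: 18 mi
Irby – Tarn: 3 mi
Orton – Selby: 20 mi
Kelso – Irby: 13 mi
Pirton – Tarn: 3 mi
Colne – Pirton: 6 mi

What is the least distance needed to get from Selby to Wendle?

24 mi

Compare a few routes:
Selby - Yarm - Irby - Wendle: 15+2+16 = 33
Selby - Pirton - Tarn - Wendle: 17+3+4 = 24
Selby - Yarm - Linby - Wendle: 15+3+14 = 32
Selby - Orton - Tarn - Wendle: 20+5+4 = 29
Cheapest is Selby - Pirton - Tarn - Wendle at 24 mi.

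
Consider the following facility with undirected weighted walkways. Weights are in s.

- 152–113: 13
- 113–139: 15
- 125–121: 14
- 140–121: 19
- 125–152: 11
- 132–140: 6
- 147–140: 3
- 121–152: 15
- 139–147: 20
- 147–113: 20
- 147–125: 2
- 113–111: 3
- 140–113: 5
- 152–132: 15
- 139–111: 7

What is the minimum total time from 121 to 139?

Enumerating some paths:
121 - 152 - 113 - 111 - 139: 15+13+3+7 = 38
121 - 125 - 147 - 139: 14+2+20 = 36
121 - 140 - 113 - 111 - 139: 19+5+3+7 = 34
121 - 125 - 147 - 140 - 113 - 139: 14+2+3+5+15 = 39
The minimum is 34 s via 121 - 140 - 113 - 111 - 139.

34 s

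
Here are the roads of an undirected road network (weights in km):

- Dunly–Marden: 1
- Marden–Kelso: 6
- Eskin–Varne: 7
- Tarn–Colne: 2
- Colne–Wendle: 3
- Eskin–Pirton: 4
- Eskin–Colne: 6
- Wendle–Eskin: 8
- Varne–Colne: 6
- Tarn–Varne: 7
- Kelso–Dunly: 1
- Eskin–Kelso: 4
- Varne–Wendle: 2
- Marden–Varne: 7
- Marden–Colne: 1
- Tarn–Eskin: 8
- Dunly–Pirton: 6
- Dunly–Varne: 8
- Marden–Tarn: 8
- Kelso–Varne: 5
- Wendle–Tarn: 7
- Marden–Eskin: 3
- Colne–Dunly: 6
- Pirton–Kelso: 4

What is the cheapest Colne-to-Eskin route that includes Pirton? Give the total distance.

Best Colne to Pirton: Colne–Marden–Dunly–Kelso–Pirton costing 7
Shortest Pirton→Eskin: Pirton–Eskin = 4
Total via Pirton: 7 + 4 = 11 km.

11 km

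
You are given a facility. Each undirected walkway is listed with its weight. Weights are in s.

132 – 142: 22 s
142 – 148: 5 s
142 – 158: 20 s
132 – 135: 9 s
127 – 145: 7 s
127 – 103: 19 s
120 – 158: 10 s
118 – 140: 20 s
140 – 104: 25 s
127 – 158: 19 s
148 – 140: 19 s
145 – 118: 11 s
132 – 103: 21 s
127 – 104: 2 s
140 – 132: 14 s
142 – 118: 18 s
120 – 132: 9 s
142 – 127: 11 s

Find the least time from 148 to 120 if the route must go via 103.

65 s

Shortest 148→103: 148–142–127–103 = 35
Shortest 103→120: 103–132–120 = 30
Total via 103: 35 + 30 = 65 s.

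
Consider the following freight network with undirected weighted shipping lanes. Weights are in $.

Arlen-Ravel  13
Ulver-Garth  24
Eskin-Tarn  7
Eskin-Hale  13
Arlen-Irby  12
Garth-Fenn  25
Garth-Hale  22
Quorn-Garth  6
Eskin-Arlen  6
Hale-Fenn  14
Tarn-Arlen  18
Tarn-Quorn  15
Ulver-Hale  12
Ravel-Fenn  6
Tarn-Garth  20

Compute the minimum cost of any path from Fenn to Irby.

$31

Enumerating some paths:
Fenn–Garth–Tarn–Eskin–Arlen–Irby: 25+20+7+6+12 = 70
Fenn–Hale–Eskin–Tarn–Arlen–Irby: 14+13+7+18+12 = 64
Fenn–Ravel–Arlen–Irby: 6+13+12 = 31
Fenn–Hale–Eskin–Arlen–Irby: 14+13+6+12 = 45
Cheapest is Fenn–Ravel–Arlen–Irby at $31.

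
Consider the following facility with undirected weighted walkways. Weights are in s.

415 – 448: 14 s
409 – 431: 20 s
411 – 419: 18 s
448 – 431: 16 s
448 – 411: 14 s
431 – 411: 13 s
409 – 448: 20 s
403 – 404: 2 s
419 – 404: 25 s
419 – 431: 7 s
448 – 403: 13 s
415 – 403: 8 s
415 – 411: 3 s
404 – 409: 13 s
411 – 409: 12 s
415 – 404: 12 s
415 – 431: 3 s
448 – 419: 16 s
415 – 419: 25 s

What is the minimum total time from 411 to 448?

14 s

Running Dijkstra from 411:
411: 0
415: 3  (via 411)
431: 6  (via 415)
403: 11  (via 415)
409: 12  (via 411)
404: 13  (via 403)
419: 13  (via 431)
448: 14  (via 411)
Shortest route: 411 → 448 = 14 s.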